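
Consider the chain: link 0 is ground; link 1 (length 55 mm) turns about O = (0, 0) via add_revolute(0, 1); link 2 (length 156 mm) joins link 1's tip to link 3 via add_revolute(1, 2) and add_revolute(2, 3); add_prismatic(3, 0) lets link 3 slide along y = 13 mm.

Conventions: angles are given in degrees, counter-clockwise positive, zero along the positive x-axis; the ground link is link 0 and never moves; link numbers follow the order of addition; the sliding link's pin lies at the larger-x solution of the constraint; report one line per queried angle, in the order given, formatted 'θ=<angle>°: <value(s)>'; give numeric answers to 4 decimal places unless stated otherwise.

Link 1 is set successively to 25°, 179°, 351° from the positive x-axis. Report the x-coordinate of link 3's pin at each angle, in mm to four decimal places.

geometry: r = 55 mm, L = 156 mm, e = 13 mm
θ=25°: crank pin P = (r cos θ, r sin θ) = (49.846928, 23.244004)
θ=25°: h = r sin θ − e = 23.244004 − 13 = 10.244004
θ=25°: x = r cos θ + √(L² − h²) = 49.846928 + 155.663292 = 205.510220
θ=179°: crank pin P = (r cos θ, r sin θ) = (-54.991623, 0.959882)
θ=179°: h = r sin θ − e = 0.959882 − 13 = -12.040118
θ=179°: x = r cos θ + √(L² − h²) = -54.991623 + 155.534676 = 100.543053
θ=351°: crank pin P = (r cos θ, r sin θ) = (54.322859, -8.603896)
θ=351°: h = r sin θ − e = -8.603896 − 13 = -21.603896
θ=351°: x = r cos θ + √(L² − h²) = 54.322859 + 154.496834 = 208.819693

θ=25°: 205.5102
θ=179°: 100.5431
θ=351°: 208.8197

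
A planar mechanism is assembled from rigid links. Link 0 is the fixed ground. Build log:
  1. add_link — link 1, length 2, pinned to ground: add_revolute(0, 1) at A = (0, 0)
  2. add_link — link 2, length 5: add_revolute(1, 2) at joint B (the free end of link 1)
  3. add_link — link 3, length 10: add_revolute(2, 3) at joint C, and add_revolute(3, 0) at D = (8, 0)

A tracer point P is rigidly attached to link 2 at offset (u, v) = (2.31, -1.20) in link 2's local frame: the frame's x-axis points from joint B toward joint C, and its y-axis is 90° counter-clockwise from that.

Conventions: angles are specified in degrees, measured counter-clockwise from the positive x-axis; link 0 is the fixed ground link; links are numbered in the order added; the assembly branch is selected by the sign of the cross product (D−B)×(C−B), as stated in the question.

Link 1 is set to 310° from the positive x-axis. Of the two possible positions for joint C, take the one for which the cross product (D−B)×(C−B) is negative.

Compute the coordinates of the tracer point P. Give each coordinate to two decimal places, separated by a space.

A=(0,0), D=(8.00,0)
B = A + 2.00·(cos310°, sin310°) = (1.2856, -1.5321)
|BD| = 6.8870
circle(B,5.00) ∩ circle(D,10.00): a=-2.0015, h=4.5819
  candidates: C₊=(-1.6851,2.4897) cross=31.556; C₋=(0.3535,-6.4444) cross=-31.556
  branch - wants cross < 0 → take C=(0.3535,-6.4444) (cross=-31.556)
ex = (C−B)/|BC| = (-0.1864,-0.9825); ey = (0.9825,-0.1864)
P = B + 2.31·ex + -1.20·ey = (-0.3240,-3.5779)

-0.32 -3.58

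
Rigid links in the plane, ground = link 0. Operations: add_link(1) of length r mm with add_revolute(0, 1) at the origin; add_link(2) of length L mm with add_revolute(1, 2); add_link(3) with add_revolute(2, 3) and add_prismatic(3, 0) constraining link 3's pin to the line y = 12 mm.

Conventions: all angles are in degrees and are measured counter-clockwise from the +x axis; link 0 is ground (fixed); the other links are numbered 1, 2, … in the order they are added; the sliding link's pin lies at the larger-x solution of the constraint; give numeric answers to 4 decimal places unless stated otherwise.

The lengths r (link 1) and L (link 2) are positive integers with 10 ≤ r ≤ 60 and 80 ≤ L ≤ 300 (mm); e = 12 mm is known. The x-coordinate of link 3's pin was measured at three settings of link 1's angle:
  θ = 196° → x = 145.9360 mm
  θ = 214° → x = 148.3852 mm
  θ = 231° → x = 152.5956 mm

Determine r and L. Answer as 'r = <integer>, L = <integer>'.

constraint per measurement: (x − r cos θ)² + (r sin θ − e)² = L²
subtracting the θ₁ and θ₂ equations cancels the r² and L² terms:
r = (x₁² − x₂²) / (2[(x₁cos θ₁ + e sin θ₁) − (x₂cos θ₂ + e sin θ₂)]) = 25.9989 → r = 26
L² = (x₁ − r cos θ₁)² + (r sin θ₁ − e)² = 29584.0135 → L = 172.0000 → L = 172
check at θ₃=231°: x = 152.5956 (printed 152.5956) ✓

r = 26, L = 172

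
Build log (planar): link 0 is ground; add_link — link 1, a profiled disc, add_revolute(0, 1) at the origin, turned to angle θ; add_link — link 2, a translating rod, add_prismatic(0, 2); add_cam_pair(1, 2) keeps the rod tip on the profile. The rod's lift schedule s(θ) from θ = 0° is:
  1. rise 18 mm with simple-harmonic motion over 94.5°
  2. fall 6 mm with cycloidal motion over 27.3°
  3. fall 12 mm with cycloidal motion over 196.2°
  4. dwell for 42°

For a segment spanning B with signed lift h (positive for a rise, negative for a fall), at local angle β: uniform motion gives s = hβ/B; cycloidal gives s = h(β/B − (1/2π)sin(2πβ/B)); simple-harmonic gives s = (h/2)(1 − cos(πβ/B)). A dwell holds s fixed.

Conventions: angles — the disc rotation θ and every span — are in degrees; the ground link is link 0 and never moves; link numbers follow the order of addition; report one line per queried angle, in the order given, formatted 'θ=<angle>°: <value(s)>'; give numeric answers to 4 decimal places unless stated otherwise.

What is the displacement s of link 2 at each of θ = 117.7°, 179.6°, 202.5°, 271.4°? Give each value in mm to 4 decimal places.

seg 1 [0°–94.5°] simple-harmonic, h=18: full span → s += 18 → s = 18.0000
seg 2 [94.5°–121.8°] cycloidal, h=-6: θ=117.7° here. β=23.2, B=27.3. -6·(0.8498 − sin(2π·0.8498)/(2π)) = -5.8721 → s = 12.1279
seg 2 [94.5°–121.8°] cycloidal, h=-6: full span → s += -6 → s = 12.0000
seg 3 [121.8°–318°] cycloidal, h=-12: θ=179.6° here. β=57.8, B=196.2. -12·(0.2946 − sin(2π·0.2946)/(2π)) = -1.6998 → s = 10.3002
seg 3 [121.8°–318°] cycloidal, h=-12: θ=202.5° here. β=80.7, B=196.2. -12·(0.4113 − sin(2π·0.4113)/(2π)) = -3.9258 → s = 8.0742
seg 3 [121.8°–318°] cycloidal, h=-12: θ=271.4° here. β=149.6, B=196.2. -12·(0.7625 − sin(2π·0.7625)/(2π)) = -11.0538 → s = 0.9462

θ=117.7°: 12.1279
θ=179.6°: 10.3002
θ=202.5°: 8.0742
θ=271.4°: 0.9462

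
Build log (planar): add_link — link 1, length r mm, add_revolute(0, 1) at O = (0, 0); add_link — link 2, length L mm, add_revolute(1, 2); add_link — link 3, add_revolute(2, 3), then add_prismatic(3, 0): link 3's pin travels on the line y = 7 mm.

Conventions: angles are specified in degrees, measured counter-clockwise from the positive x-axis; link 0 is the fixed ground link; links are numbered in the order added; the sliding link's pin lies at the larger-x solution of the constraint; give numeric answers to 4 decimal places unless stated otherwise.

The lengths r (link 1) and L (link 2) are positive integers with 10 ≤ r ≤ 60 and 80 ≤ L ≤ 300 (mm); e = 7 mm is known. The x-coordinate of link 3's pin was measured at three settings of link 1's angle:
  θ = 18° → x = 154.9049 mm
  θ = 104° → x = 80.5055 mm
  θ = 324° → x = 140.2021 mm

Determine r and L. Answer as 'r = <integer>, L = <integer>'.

constraint per measurement: (x − r cos θ)² + (r sin θ − e)² = L²
subtracting the θ₁ and θ₂ equations cancels the r² and L² terms:
r = (x₁² − x₂²) / (2[(x₁cos θ₁ + e sin θ₁) − (x₂cos θ₂ + e sin θ₂)]) = 54.0000 → r = 54
L² = (x₁ − r cos θ₁)² + (r sin θ₁ − e)² = 10815.9932 → L = 104.0000 → L = 104
check at θ₃=324°: x = 140.2021 (printed 140.2021) ✓

r = 54, L = 104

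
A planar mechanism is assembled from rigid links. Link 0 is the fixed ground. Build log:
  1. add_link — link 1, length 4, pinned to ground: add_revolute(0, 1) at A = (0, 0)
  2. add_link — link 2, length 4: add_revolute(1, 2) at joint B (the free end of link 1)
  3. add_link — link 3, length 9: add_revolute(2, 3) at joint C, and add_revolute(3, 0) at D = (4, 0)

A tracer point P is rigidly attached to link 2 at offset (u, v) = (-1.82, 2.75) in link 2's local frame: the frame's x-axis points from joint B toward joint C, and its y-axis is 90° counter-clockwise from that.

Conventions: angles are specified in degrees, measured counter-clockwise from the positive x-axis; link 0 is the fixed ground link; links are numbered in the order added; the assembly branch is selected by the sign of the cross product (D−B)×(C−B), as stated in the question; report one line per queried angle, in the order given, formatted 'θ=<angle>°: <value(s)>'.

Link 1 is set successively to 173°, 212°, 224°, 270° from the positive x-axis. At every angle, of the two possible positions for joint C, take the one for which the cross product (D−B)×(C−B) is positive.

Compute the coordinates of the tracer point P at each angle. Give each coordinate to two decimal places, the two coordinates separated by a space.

A=(0,0), D=(4.00,0)
θ=173°: B = A + 4.00·(cos173°, sin173°) = (-3.9702, 0.4875)
θ=173°: |BD| = 7.9851
θ=173°: circle(B,4.00) ∩ circle(D,9.00): a=-0.0776, h=3.9992
θ=173°:   candidates: C₊=(-3.8034,4.4840) cross=31.934; C₋=(-4.2917,-3.4996) cross=-31.934
θ=173°:   branch + wants cross > 0 → take C=(-3.8034,4.4840) (cross=31.934)
θ=173°: ex = (C−B)/|BC| = (0.0417,0.9991); ey = (-0.9991,0.0417)
θ=173°: P = B + -1.82·ex + 2.75·ey = (-6.7937,-1.2163)
θ=212°: B = A + 4.00·(cos212°, sin212°) = (-3.3922, -2.1197)
θ=212°: |BD| = 7.6901
θ=212°: circle(B,4.00) ∩ circle(D,9.00): a=-0.3812, h=3.9818
θ=212°:   candidates: C₊=(-4.8561,1.6028) cross=30.620; C₋=(-2.6611,-6.0523) cross=-30.620
θ=212°:   branch + wants cross > 0 → take C=(-4.8561,1.6028) (cross=30.620)
θ=212°: ex = (C−B)/|BC| = (-0.3660,0.9306); ey = (-0.9306,-0.3660)
θ=212°: P = B + -1.82·ex + 2.75·ey = (-5.2853,-4.8199)
θ=224°: B = A + 4.00·(cos224°, sin224°) = (-2.8774, -2.7786)
θ=224°: |BD| = 7.4175
θ=224°: circle(B,4.00) ∩ circle(D,9.00): a=-0.6728, h=3.9430
θ=224°:   candidates: C₊=(-4.9783,0.6252) cross=29.247; C₋=(-2.0241,-6.6866) cross=-29.247
θ=224°:   branch + wants cross > 0 → take C=(-4.9783,0.6252) (cross=29.247)
θ=224°: ex = (C−B)/|BC| = (-0.5252,0.8510); ey = (-0.8510,-0.5252)
θ=224°: P = B + -1.82·ex + 2.75·ey = (-4.2616,-5.7718)
θ=270°: B = A + 4.00·(cos270°, sin270°) = (-0.0000, -4.0000)
θ=270°: |BD| = 5.6569
θ=270°: circle(B,4.00) ∩ circle(D,9.00): a=-2.9168, h=2.7372
θ=270°:   candidates: C₊=(-3.9980,-4.1270) cross=15.484; C₋=(-0.1270,-7.9980) cross=-15.484
θ=270°:   branch + wants cross > 0 → take C=(-3.9980,-4.1270) (cross=15.484)
θ=270°: ex = (C−B)/|BC| = (-0.9995,-0.0318); ey = (0.0318,-0.9995)
θ=270°: P = B + -1.82·ex + 2.75·ey = (1.9064,-6.6908)

θ=173°: -6.79 -1.22
θ=212°: -5.29 -4.82
θ=224°: -4.26 -5.77
θ=270°: 1.91 -6.69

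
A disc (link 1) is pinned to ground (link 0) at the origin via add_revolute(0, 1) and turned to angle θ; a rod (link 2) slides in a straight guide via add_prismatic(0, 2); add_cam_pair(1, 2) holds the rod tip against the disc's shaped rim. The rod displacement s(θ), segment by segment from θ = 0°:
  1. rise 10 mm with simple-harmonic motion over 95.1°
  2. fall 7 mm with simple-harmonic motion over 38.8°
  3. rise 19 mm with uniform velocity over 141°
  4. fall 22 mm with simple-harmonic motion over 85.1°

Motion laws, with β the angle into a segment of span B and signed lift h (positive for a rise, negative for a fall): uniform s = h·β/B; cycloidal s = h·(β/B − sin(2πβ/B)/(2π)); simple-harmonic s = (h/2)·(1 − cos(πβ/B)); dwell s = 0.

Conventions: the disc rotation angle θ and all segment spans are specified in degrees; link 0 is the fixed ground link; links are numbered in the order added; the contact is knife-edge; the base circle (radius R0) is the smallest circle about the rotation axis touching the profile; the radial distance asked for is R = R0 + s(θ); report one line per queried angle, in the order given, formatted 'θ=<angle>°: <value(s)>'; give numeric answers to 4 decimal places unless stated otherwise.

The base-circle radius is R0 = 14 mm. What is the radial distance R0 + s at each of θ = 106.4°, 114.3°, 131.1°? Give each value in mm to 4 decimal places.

segment 1 (0° to 95.1°, simple-harmonic, h = 10) is passed completely: s = 0.0000 + (10) = 10.0000
θ = 106.4° falls in segment 2 (95.1° to 133.9°, simple-harmonic, h = -7): β = 106.4 − 95.1 = 11.3°, B = 38.8°; Δs = -7/2·(1 − cos(π·0.2912)) = -1.3656; s = 10.0000 − 1.3656 = 8.6344
θ = 114.3° falls in segment 2 (95.1° to 133.9°, simple-harmonic, h = -7): β = 114.3 − 95.1 = 19.2°, B = 38.8°; Δs = -7/2·(1 − cos(π·0.4948)) = -3.4433; s = 10.0000 − 3.4433 = 6.5567
θ = 131.1° falls in segment 2 (95.1° to 133.9°, simple-harmonic, h = -7): β = 131.1 − 95.1 = 36°, B = 38.8°; Δs = -7/2·(1 − cos(π·0.9278)) = -6.9104; s = 10.0000 − 6.9104 = 3.0896
θ=106.4°: R = R0 + s = 14 + 8.6344 = 22.6344
θ=114.3°: R = R0 + s = 14 + 6.5567 = 20.5567
θ=131.1°: R = R0 + s = 14 + 3.0896 = 17.0896

θ=106.4°: 22.6344
θ=114.3°: 20.5567
θ=131.1°: 17.0896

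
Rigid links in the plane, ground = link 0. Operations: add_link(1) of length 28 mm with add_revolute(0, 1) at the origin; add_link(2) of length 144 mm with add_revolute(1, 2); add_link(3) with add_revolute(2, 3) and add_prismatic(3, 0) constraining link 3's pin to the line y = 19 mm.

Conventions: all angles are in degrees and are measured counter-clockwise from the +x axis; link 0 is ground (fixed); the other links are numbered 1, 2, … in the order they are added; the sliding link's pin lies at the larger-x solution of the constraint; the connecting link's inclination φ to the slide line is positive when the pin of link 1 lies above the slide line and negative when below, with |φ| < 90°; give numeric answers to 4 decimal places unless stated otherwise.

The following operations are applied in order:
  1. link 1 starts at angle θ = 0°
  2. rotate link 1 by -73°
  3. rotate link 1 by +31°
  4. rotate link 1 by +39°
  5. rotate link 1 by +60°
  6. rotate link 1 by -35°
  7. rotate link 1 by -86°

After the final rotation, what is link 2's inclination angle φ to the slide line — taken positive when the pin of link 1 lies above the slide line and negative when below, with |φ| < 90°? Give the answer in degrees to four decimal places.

geometry: r = 28 mm, L = 144 mm, e = 19 mm; θ starts at 0°
rotate link 1 by -73°: θ ← 0° -73° = -73°
rotate link 1 by +31°: θ ← -73° +31° = -42°
rotate link 1 by +39°: θ ← -42° +39° = -3°
rotate link 1 by +60°: θ ← -3° +60° = 57°
rotate link 1 by -35°: θ ← 57° -35° = 22°
rotate link 1 by -86°: θ ← 22° -86° = -64°
h = r sin θ − e = -25.166233 − 19 = -44.166233
sin φ = h / L = -44.166233 / 144 = -0.30670995
φ = arcsin(-0.30670995) = -17.861068°

-17.8611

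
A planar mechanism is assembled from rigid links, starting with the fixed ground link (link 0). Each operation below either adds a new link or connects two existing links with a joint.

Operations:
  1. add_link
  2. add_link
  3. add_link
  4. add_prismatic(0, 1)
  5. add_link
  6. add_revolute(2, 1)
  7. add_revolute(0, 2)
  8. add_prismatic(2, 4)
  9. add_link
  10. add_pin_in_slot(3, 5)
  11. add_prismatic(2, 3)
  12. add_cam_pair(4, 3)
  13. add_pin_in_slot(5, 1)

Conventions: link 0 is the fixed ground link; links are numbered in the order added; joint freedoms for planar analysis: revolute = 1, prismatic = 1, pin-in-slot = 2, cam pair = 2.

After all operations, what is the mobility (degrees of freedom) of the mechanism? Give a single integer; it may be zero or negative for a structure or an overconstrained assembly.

ground; <1,0,0>
#1 <2,0,0>
#2 <3,0,0>
#3 <4,0,0>
P:0↔1 J1 <4,1,0>
#4 <5,1,0>
R:2↔1 J1 <5,2,0>
R:0↔2 J1 <5,3,0>
P:2↔4 J1 <5,4,0>
#5 <6,4,0>
PS:3↔5 J2 <6,4,1>
P:2↔3 J1 <6,5,1>
C:4↔3 J2 <6,5,2>
PS:5↔1 J2 <6,5,3>
3×5 − 2×5 − 1×3 = 2

M = 2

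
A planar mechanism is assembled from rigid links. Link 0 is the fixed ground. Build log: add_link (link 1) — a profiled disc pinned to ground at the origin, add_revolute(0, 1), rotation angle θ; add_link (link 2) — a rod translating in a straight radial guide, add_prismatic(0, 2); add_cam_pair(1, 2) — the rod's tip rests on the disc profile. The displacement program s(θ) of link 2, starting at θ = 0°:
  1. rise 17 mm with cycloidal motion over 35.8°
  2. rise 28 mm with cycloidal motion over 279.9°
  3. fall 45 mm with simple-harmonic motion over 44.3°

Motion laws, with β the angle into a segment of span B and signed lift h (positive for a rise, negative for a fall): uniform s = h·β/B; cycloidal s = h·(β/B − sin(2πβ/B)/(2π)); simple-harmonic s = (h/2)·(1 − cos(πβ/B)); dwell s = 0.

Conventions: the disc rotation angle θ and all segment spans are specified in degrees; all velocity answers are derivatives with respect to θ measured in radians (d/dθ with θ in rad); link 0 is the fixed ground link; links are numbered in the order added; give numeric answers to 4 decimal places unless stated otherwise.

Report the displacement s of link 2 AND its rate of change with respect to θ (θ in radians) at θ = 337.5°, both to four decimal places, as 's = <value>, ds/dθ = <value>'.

seg 1 [0°–35.8°] cycloidal, h=17: full span → s += 17 → s = 17.0000
seg 2 [35.8°–315.7°] cycloidal, h=28: full span → s += 28 → s = 45.0000
seg 3 [315.7°–360°] simple-harmonic, h=-45: θ=337.5° here. β=21.8, B=44.3. -45/2·(1 − cos(π·0.4921)) = -21.9416 → s = 23.0584
velocity in seg [315.7°–360°] (simple-harmonic), θ in radians: β = 21.8° = 0.3805 rad, B = 44.3° = 0.7732 rad; ds/dθ = (πh/(2B)) sin(πβ/B) = (π·(-45)/(2·0.7732)) sin(π·0.4921) = -91.393962 mm/rad

s = 23.0584, ds/dθ = -91.3940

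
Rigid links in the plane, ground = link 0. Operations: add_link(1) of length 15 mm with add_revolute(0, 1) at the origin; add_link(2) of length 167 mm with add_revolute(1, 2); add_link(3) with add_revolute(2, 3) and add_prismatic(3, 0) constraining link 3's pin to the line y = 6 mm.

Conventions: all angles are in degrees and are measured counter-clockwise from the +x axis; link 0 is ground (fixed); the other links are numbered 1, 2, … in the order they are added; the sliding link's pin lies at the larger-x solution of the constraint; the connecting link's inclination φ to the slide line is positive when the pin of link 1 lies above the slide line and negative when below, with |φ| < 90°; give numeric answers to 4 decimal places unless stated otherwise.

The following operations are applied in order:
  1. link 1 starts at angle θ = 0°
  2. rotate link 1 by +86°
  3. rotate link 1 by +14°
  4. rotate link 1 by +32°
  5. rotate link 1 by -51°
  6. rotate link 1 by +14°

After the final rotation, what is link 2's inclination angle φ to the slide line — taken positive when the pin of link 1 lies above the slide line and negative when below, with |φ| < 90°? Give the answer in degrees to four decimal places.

geometry: r = 15 mm, L = 167 mm, e = 6 mm; θ starts at 0°
rotate link 1 by +86°: θ ← 0° +86° = 86°
rotate link 1 by +14°: θ ← 86° +14° = 100°
rotate link 1 by +32°: θ ← 100° +32° = 132°
rotate link 1 by -51°: θ ← 132° -51° = 81°
rotate link 1 by +14°: θ ← 81° +14° = 95°
h = r sin θ − e = 14.942920 − 6 = 8.942920
sin φ = h / L = 8.942920 / 167 = 0.05355042
φ = arcsin(0.05355042) = 3.069681°

3.0697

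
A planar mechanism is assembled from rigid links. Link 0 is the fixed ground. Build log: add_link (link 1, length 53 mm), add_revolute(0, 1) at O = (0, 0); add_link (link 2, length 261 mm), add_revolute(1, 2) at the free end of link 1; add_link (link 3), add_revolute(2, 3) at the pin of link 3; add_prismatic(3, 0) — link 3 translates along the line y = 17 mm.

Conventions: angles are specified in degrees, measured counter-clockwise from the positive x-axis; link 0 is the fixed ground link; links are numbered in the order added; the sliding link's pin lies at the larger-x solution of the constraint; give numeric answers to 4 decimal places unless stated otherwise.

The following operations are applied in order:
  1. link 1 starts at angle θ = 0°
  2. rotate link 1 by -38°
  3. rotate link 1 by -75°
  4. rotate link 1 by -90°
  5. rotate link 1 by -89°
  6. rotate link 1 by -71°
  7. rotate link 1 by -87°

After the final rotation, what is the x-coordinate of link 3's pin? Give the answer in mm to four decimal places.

geometry: r = 53 mm, L = 261 mm, e = 17 mm; θ starts at 0°
rotate link 1 by -38°: θ ← 0° -38° = -38°
rotate link 1 by -75°: θ ← -38° -75° = -113°
rotate link 1 by -90°: θ ← -113° -90° = -203°
rotate link 1 by -89°: θ ← -203° -89° = -292°
rotate link 1 by -71°: θ ← -292° -71° = -363°
rotate link 1 by -87°: θ ← -363° -87° = -450°
crank pin P = (r cos θ, r sin θ) = (0.000000, -53.000000)
h = r sin θ − e = -53.000000 − 17 = -70.000000
x = r cos θ + √(L² − h²) = 0.000000 + 251.437865 = 251.437865

251.4379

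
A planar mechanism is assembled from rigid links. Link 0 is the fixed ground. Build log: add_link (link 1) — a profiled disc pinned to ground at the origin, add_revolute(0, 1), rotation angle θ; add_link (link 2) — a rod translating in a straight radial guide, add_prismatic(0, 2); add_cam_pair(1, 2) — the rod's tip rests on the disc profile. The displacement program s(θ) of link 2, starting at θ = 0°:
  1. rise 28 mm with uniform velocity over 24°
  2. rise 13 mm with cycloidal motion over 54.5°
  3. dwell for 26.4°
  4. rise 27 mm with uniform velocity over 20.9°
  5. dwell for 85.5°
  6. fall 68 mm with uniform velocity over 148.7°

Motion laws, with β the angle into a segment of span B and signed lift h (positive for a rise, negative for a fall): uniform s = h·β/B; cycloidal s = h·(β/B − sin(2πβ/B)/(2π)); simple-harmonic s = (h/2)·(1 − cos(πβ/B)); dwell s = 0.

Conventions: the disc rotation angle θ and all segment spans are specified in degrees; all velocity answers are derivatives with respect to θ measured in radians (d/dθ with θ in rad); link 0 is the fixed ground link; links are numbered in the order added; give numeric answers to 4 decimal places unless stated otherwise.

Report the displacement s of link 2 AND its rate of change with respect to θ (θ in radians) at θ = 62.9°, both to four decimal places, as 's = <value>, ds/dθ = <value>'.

seg 1 [0°–24°] uniform, h=28: full span → s += 28 → s = 28.0000
seg 2 [24°–78.5°] cycloidal, h=13: θ=62.9° here. β=38.9, B=54.5. 13·(0.7138 − sin(2π·0.7138)/(2π)) = 11.2945 → s = 39.2945
velocity in seg [24°–78.5°] (cycloidal), θ in radians: β = 38.9° = 0.6789 rad, B = 54.5° = 0.9512 rad; ds/dθ = (h/B)(1 − cos(2πβ/B)) = (13/0.9512)(1 − cos(2π·0.7138)) = 16.751923 mm/rad

s = 39.2945, ds/dθ = 16.7519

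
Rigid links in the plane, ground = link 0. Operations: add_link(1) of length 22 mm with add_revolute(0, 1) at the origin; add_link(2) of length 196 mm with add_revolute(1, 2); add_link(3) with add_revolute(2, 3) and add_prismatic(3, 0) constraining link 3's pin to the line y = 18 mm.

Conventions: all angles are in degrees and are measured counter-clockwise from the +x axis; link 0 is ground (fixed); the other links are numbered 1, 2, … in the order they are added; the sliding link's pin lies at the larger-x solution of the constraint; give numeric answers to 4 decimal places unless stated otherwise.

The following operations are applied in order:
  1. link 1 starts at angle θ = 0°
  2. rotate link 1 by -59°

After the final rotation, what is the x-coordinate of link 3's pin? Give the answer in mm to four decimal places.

geometry: r = 22 mm, L = 196 mm, e = 18 mm; θ starts at 0°
rotate link 1 by -59°: θ ← 0° -59° = -59°
crank pin P = (r cos θ, r sin θ) = (11.330838, -18.857681)
h = r sin θ − e = -18.857681 − 18 = -36.857681
x = r cos θ + √(L² − h²) = 11.330838 + 192.503276 = 203.834114

203.8341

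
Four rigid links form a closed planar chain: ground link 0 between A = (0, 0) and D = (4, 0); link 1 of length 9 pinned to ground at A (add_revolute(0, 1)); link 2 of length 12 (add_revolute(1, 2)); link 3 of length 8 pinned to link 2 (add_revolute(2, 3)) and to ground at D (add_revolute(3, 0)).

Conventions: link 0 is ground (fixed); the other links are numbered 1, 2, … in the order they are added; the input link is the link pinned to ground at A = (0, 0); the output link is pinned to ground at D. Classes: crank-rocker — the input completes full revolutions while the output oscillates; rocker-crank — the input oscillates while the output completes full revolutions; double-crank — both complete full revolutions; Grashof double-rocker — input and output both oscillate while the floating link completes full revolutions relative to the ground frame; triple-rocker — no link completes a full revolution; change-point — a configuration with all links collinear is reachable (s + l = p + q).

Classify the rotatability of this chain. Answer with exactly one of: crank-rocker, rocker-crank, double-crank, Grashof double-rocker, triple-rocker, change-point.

lengths: ground=4, input=9, coupler=12, output=8
sorted: s=4 (shortest), l=12 (longest), p+q=17
s + l = 16 vs p + q = 17
s + l < p + q (Grashof) with shortest = ground link → double-crank

double-crank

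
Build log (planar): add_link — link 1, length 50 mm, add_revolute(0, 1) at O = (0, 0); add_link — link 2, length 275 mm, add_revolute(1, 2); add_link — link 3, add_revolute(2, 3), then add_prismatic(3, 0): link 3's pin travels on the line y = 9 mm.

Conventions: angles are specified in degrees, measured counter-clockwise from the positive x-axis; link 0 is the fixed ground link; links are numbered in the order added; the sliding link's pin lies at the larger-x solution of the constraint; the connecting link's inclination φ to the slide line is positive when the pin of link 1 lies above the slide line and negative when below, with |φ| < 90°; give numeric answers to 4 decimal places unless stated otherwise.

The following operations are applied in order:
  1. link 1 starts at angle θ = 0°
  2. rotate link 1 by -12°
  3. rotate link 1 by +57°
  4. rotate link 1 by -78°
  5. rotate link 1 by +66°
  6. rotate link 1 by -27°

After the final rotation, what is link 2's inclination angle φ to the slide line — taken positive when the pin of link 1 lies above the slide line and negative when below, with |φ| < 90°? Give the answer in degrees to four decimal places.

geometry: r = 50 mm, L = 275 mm, e = 9 mm; θ starts at 0°
rotate link 1 by -12°: θ ← 0° -12° = -12°
rotate link 1 by +57°: θ ← -12° +57° = 45°
rotate link 1 by -78°: θ ← 45° -78° = -33°
rotate link 1 by +66°: θ ← -33° +66° = 33°
rotate link 1 by -27°: θ ← 33° -27° = 6°
h = r sin θ − e = 5.226423 − 9 = -3.773577
sin φ = h / L = -3.773577 / 275 = -0.01372210
φ = arcsin(-0.01372210) = -0.786243°

-0.7862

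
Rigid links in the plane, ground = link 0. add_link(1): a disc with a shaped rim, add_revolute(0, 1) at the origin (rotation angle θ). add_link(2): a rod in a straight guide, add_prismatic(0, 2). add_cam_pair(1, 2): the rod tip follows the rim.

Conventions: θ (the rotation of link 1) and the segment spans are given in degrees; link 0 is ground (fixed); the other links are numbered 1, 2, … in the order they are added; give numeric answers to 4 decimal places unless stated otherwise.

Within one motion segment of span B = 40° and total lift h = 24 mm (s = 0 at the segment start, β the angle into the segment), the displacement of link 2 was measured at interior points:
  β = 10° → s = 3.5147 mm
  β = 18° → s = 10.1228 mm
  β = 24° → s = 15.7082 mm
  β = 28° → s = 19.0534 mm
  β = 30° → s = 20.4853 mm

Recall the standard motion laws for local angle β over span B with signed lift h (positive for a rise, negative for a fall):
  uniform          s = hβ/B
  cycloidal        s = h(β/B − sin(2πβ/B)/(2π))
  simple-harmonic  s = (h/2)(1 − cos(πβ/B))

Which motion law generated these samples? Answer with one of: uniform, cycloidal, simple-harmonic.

candidates at β/B = r: uniform s = h·r (linear in β); cycloidal s = h·(r − sin(2πr)/(2π)); simple-harmonic s = (h/2)(1 − cos(πr))
β=10°: printed 3.5147 | uniform 6.0000, cycloidal 2.1803, simple-harmonic 3.5147
β=18°: printed 10.1228 | uniform 10.8000, cycloidal 9.6196, simple-harmonic 10.1228
β=24°: printed 15.7082 | uniform 14.4000, cycloidal 16.6452, simple-harmonic 15.7082
β=28°: printed 19.0534 | uniform 16.8000, cycloidal 20.4328, simple-harmonic 19.0534
β=30°: printed 20.4853 | uniform 18.0000, cycloidal 21.8197, simple-harmonic 20.4853
only one law matches every sample → simple-harmonic

simple-harmonic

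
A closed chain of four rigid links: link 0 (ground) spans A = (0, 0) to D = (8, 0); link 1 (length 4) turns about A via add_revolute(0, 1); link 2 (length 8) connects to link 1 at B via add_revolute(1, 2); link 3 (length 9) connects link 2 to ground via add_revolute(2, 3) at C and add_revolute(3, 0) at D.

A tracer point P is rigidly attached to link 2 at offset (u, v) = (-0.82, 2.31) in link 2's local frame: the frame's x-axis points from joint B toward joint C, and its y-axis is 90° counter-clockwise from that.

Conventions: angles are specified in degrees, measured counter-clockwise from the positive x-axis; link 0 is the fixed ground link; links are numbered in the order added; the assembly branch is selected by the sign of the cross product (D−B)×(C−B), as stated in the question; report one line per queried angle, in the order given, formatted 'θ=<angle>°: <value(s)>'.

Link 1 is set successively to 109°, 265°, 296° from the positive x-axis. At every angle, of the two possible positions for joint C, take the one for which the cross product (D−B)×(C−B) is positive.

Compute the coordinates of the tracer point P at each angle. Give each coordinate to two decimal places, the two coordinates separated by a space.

A=(0,0), D=(8.00,0)
θ=109°: B = A + 4.00·(cos109°, sin109°) = (-1.3023, 3.7821)
θ=109°: |BD| = 10.0417
θ=109°: circle(B,8.00) ∩ circle(D,9.00): a=4.1744, h=6.8245
θ=109°:   candidates: C₊=(5.1351,8.5318) cross=68.530; C₋=(-0.0056,-4.1121) cross=-68.530
θ=109°:   branch + wants cross > 0 → take C=(5.1351,8.5318) (cross=68.530)
θ=109°: ex = (C−B)/|BC| = (0.8047,0.5937); ey = (-0.5937,0.8047)
θ=109°: P = B + -0.82·ex + 2.31·ey = (-3.3336,5.1540)
θ=265°: B = A + 4.00·(cos265°, sin265°) = (-0.3486, -3.9848)
θ=265°: |BD| = 9.2508
θ=265°: circle(B,8.00) ∩ circle(D,9.00): a=3.7066, h=7.0895
θ=265°:   candidates: C₊=(-0.0573,4.0099) cross=65.584; C₋=(6.0503,-8.7863) cross=-65.584
θ=265°:   branch + wants cross > 0 → take C=(-0.0573,4.0099) (cross=65.584)
θ=265°: ex = (C−B)/|BC| = (0.0364,0.9993); ey = (-0.9993,0.0364)
θ=265°: P = B + -0.82·ex + 2.31·ey = (-2.6869,-4.7201)
θ=296°: B = A + 4.00·(cos296°, sin296°) = (1.7535, -3.5952)
θ=296°: |BD| = 7.2072
θ=296°: circle(B,8.00) ∩ circle(D,9.00): a=2.4242, h=7.6238
θ=296°:   candidates: C₊=(0.0516,4.2217) cross=54.947; C₋=(7.6576,-8.9935) cross=-54.947
θ=296°:   branch + wants cross > 0 → take C=(0.0516,4.2217) (cross=54.947)
θ=296°: ex = (C−B)/|BC| = (-0.2127,0.9771); ey = (-0.9771,-0.2127)
θ=296°: P = B + -0.82·ex + 2.31·ey = (-0.3292,-4.8878)

θ=109°: -3.33 5.15
θ=265°: -2.69 -4.72
θ=296°: -0.33 -4.89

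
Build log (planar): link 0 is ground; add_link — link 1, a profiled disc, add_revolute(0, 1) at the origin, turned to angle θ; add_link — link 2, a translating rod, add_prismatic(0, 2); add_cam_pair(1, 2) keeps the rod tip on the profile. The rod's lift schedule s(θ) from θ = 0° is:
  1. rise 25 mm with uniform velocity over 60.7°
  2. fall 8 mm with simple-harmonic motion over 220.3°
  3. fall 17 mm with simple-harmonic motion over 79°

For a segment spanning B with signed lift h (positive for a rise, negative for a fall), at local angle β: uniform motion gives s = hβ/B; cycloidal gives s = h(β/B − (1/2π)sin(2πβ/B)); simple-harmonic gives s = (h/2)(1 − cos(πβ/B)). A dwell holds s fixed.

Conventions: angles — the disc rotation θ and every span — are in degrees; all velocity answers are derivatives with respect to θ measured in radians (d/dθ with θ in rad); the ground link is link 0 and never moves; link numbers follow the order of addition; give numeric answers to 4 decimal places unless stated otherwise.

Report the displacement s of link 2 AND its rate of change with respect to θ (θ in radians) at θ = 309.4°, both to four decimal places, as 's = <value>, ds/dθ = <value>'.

seg 1 [0°–60.7°] uniform, h=25: full span → s += 25 → s = 25.0000
seg 2 [60.7°–281°] simple-harmonic, h=-8: full span → s += -8 → s = 17.0000
seg 3 [281°–360°] simple-harmonic, h=-17: θ=309.4° here. β=28.4, B=79. -17/2·(1 − cos(π·0.3595)) = -4.8686 → s = 12.1314
velocity in seg [281°–360°] (simple-harmonic), θ in radians: β = 28.4° = 0.4957 rad, B = 79° = 1.3788 rad; ds/dθ = (πh/(2B)) sin(πβ/B) = (π·(-17)/(2·1.3788)) sin(π·0.3595) = -17.510727 mm/rad

s = 12.1314, ds/dθ = -17.5107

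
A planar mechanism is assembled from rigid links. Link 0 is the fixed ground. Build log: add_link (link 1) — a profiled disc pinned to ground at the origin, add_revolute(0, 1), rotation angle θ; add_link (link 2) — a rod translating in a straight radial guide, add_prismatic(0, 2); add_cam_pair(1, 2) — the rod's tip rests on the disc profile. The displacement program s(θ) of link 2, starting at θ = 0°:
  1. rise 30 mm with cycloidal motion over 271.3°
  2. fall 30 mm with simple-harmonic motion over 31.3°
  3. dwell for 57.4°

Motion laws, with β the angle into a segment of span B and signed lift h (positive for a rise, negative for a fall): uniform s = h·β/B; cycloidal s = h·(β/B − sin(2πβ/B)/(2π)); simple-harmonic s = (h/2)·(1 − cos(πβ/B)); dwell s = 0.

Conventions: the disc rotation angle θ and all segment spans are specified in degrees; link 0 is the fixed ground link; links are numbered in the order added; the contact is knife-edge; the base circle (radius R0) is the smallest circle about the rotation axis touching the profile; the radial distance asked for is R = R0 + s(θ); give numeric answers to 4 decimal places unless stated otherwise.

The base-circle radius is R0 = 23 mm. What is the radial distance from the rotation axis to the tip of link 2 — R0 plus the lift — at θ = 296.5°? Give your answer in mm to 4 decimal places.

seg 1 [0°–271.3°] cycloidal, h=30: full span → s += 30 → s = 30.0000
seg 2 [271.3°–302.6°] simple-harmonic, h=-30: θ=296.5° here. β=25.2, B=31.3. -30/2·(1 − cos(π·0.8051)) = -27.2753 → s = 2.7247
R = R0 + s = 23 + 2.7247 = 25.7247

25.7247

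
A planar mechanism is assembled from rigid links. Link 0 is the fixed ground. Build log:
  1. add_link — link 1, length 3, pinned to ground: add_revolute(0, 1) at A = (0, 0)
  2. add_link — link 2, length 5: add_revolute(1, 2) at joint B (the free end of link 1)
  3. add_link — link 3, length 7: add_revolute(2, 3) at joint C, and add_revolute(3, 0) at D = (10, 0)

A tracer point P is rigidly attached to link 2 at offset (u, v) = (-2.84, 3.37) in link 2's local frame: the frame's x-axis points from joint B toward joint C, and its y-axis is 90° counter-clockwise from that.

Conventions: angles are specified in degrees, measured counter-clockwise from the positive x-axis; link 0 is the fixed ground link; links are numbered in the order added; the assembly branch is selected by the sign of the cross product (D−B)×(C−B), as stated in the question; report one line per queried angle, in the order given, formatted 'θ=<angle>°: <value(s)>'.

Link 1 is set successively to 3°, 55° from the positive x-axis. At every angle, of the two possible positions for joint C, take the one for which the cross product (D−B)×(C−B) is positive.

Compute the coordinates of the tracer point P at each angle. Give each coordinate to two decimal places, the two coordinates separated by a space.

A=(0,0), D=(10.00,0)
θ=3°: B = A + 3.00·(cos3°, sin3°) = (2.9959, 0.1570)
θ=3°: |BD| = 7.0059
θ=3°: circle(B,5.00) ∩ circle(D,7.00): a=1.7901, h=4.6686
θ=3°:   candidates: C₊=(4.8902,4.7843) cross=32.707; C₋=(4.6809,-4.5505) cross=-32.707
θ=3°:   branch + wants cross > 0 → take C=(4.8902,4.7843) (cross=32.707)
θ=3°: ex = (C−B)/|BC| = (0.3789,0.9255); ey = (-0.9255,0.3789)
θ=3°: P = B + -2.84·ex + 3.37·ey = (-1.1988,-1.1946)
θ=55°: B = A + 3.00·(cos55°, sin55°) = (1.7207, 2.4575)
θ=55°: |BD| = 8.6363
θ=55°: circle(B,5.00) ∩ circle(D,7.00): a=2.9287, h=4.0525
θ=55°:   candidates: C₊=(5.6815,5.5091) cross=34.999; C₋=(3.3752,-2.2609) cross=-34.999
θ=55°:   branch + wants cross > 0 → take C=(5.6815,5.5091) (cross=34.999)
θ=55°: ex = (C−B)/|BC| = (0.7921,0.6103); ey = (-0.6103,0.7921)
θ=55°: P = B + -2.84·ex + 3.37·ey = (-2.5858,3.3937)

θ=3°: -1.20 -1.19
θ=55°: -2.59 3.39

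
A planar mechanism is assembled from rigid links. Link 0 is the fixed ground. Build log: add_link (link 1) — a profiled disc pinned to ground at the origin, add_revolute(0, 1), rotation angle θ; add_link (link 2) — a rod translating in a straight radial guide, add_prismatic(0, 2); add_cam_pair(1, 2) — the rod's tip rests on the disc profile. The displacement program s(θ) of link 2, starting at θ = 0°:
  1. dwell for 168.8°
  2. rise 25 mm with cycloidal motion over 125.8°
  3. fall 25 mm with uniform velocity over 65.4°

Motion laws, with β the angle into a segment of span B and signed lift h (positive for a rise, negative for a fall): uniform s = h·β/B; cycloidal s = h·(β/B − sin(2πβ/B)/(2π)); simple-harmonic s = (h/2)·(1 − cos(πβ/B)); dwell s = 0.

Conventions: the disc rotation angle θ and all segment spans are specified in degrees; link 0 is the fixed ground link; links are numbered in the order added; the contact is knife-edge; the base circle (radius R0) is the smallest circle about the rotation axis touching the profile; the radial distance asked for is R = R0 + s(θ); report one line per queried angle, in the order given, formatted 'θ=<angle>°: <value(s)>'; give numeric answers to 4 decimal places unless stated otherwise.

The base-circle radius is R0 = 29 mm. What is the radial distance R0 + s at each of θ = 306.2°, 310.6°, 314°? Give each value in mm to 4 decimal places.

seg 1 [0°–168.8°] dwell: s stays 0.0000
seg 2 [168.8°–294.6°] cycloidal, h=25: full span → s += 25 → s = 25.0000
seg 3 [294.6°–360°] uniform, h=-25: θ=306.2° here. β=11.6, B=65.4. -25·11.6/65.4 = -4.4343 → s = 20.5657
seg 3 [294.6°–360°] uniform, h=-25: θ=310.6° here. β=16, B=65.4. -25·16/65.4 = -6.1162 → s = 18.8838
seg 3 [294.6°–360°] uniform, h=-25: θ=314° here. β=19.4, B=65.4. -25·19.4/65.4 = -7.4159 → s = 17.5841
θ=306.2°: R = R0 + s = 29 + 20.5657 = 49.5657
θ=310.6°: R = R0 + s = 29 + 18.8838 = 47.8838
θ=314°: R = R0 + s = 29 + 17.5841 = 46.5841

θ=306.2°: 49.5657
θ=310.6°: 47.8838
θ=314°: 46.5841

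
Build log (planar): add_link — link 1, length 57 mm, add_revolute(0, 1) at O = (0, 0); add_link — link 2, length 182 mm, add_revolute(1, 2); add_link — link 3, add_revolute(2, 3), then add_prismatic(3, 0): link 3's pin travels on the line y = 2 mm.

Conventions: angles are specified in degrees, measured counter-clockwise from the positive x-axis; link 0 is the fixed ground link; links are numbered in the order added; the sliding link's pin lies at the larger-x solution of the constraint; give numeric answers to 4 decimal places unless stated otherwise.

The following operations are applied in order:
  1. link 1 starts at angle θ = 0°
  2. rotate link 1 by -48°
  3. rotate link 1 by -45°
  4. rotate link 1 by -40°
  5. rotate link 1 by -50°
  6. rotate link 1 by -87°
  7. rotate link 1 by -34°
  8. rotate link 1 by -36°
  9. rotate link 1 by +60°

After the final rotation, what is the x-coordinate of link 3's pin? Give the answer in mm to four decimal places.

geometry: r = 57 mm, L = 182 mm, e = 2 mm; θ starts at 0°
rotate link 1 by -48°: θ ← 0° -48° = -48°
rotate link 1 by -45°: θ ← -48° -45° = -93°
rotate link 1 by -40°: θ ← -93° -40° = -133°
rotate link 1 by -50°: θ ← -133° -50° = -183°
rotate link 1 by -87°: θ ← -183° -87° = -270°
rotate link 1 by -34°: θ ← -270° -34° = -304°
rotate link 1 by -36°: θ ← -304° -36° = -340°
rotate link 1 by +60°: θ ← -340° +60° = -280°
crank pin P = (r cos θ, r sin θ) = (9.897946, 56.134042)
h = r sin θ − e = 56.134042 − 2 = 54.134042
x = r cos θ + √(L² − h²) = 9.897946 + 173.762785 = 183.660731

183.6607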